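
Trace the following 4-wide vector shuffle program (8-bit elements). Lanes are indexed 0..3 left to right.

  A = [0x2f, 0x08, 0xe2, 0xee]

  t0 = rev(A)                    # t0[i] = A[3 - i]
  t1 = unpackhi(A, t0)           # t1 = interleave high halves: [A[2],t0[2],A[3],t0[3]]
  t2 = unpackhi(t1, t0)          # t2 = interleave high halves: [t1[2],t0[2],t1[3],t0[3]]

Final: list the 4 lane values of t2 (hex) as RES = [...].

t0 = [0xee, 0xe2, 0x08, 0x2f]
t1 = [0xe2, 0x08, 0xee, 0x2f]
t2 = [0xee, 0x08, 0x2f, 0x2f]

RES = [ 0xee  0x08  0x2f  0x2f ]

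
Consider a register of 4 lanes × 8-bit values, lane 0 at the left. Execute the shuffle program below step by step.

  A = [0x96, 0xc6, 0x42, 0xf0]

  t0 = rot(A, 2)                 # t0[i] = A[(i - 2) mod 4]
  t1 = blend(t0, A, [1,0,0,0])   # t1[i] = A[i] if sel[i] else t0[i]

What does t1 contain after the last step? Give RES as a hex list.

RES = [ 0x96  0xf0  0x96  0xc6 ]

t0 = [0x42, 0xf0, 0x96, 0xc6]
t1 = [0x96, 0xf0, 0x96, 0xc6]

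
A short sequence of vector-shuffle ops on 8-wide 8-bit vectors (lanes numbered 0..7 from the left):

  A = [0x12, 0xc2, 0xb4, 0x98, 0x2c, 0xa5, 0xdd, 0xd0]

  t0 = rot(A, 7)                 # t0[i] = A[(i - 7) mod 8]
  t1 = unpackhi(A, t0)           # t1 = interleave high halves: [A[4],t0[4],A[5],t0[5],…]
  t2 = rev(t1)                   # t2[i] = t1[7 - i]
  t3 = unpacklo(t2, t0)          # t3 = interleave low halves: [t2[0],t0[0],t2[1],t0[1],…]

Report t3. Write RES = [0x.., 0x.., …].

RES = [ 0x12  0xc2  0xd0  0xb4  0xd0  0x98  0xdd  0x2c ]

  t0: c2 b4 98 2c a5 dd d0 12
  t1: 2c a5 a5 dd dd d0 d0 12
  t2: 12 d0 d0 dd dd a5 a5 2c
  t3: 12 c2 d0 b4 d0 98 dd 2c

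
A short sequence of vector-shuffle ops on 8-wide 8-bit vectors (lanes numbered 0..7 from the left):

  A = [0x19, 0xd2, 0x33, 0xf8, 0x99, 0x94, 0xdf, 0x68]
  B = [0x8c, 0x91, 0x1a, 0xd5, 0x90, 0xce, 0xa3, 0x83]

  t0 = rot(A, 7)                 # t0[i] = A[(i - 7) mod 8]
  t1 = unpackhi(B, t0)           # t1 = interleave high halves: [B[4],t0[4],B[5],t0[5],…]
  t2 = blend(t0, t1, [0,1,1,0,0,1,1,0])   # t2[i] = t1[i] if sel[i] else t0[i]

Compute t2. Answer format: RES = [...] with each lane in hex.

  t0: d2 33 f8 99 94 df 68 19
  t1: 90 94 ce df a3 68 83 19
  t2: d2 94 ce 99 94 68 83 19

RES = [0xd2, 0x94, 0xce, 0x99, 0x94, 0x68, 0x83, 0x19]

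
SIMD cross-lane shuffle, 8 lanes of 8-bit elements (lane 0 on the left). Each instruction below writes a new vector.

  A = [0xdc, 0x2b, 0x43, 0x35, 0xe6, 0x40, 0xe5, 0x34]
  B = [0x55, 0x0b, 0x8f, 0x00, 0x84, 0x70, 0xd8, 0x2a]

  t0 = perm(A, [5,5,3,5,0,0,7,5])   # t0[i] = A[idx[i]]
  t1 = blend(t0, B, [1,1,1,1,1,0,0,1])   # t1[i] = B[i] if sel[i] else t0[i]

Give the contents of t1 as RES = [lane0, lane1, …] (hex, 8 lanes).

  t0: 40 40 35 40 dc dc 34 40
  t1: 55 0b 8f 00 84 dc 34 2a

RES = [ 0x55  0x0b  0x8f  0x00  0x84  0xdc  0x34  0x2a ]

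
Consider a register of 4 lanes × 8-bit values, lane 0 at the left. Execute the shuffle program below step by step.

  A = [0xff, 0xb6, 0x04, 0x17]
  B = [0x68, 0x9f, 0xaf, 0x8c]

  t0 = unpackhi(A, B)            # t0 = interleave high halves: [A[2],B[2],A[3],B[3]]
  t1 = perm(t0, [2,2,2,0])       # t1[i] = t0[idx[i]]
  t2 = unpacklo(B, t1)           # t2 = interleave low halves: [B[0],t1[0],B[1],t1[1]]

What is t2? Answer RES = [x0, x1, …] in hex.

RES = [0x68, 0x17, 0x9f, 0x17]

→ t0 |04|af|17|8c|
→ t1 |17|17|17|04|
→ t2 |68|17|9f|17|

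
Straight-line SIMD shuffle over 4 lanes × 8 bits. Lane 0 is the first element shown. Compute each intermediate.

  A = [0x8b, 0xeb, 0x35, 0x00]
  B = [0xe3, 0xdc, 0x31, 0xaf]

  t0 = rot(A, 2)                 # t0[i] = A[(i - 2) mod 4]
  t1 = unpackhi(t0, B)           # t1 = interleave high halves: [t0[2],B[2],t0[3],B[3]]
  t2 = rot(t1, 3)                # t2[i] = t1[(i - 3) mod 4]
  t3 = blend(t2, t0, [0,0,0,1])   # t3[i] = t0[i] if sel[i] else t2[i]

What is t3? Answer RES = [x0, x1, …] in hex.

RES = [ 0x31  0xeb  0xaf  0xeb ]

t0 = [0x35, 0x00, 0x8b, 0xeb]
t1 = [0x8b, 0x31, 0xeb, 0xaf]
t2 = [0x31, 0xeb, 0xaf, 0x8b]
t3 = [0x31, 0xeb, 0xaf, 0xeb]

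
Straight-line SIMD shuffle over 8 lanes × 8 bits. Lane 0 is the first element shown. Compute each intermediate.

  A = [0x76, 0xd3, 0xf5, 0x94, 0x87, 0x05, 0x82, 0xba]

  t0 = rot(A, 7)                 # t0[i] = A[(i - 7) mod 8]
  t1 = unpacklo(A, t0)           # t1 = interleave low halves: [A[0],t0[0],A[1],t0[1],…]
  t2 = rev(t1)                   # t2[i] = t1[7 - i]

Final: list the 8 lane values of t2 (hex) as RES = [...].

RES = [0x87, 0x94, 0x94, 0xf5, 0xf5, 0xd3, 0xd3, 0x76]

t0 = [0xd3, 0xf5, 0x94, 0x87, 0x05, 0x82, 0xba, 0x76]
t1 = [0x76, 0xd3, 0xd3, 0xf5, 0xf5, 0x94, 0x94, 0x87]
t2 = [0x87, 0x94, 0x94, 0xf5, 0xf5, 0xd3, 0xd3, 0x76]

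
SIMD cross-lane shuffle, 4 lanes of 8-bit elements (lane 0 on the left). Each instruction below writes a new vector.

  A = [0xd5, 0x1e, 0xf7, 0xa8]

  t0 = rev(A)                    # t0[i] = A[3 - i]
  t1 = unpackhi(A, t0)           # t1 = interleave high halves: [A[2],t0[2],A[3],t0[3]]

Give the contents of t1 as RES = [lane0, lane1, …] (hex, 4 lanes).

  t0: a8 f7 1e d5
  t1: f7 1e a8 d5

RES = [ 0xf7  0x1e  0xa8  0xd5 ]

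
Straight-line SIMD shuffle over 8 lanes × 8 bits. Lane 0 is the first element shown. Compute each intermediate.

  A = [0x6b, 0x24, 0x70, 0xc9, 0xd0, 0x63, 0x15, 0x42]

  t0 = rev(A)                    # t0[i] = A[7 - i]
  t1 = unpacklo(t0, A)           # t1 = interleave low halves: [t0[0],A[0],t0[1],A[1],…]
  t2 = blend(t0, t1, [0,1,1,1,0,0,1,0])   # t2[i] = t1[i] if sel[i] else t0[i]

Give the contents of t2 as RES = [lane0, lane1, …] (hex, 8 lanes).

  t0: 42 15 63 d0 c9 70 24 6b
  t1: 42 6b 15 24 63 70 d0 c9
  t2: 42 6b 15 24 c9 70 d0 6b

RES = [ 0x42  0x6b  0x15  0x24  0xc9  0x70  0xd0  0x6b ]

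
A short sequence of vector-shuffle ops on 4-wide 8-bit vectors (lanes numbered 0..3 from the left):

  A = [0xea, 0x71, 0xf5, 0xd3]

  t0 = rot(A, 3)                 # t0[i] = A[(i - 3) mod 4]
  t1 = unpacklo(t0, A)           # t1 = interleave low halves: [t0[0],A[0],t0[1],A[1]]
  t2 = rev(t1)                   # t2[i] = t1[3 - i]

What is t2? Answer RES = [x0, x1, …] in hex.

→ t0 |71|f5|d3|ea|
→ t1 |71|ea|f5|71|
→ t2 |71|f5|ea|71|

RES = [ 0x71  0xf5  0xea  0x71 ]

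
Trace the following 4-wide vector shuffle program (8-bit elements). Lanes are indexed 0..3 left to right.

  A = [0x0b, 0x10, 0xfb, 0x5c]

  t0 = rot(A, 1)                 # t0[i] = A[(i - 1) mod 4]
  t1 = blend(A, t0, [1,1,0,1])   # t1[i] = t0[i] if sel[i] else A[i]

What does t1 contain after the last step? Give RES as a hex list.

  t0: 5c 0b 10 fb
  t1: 5c 0b fb fb

RES = [0x5c, 0x0b, 0xfb, 0xfb]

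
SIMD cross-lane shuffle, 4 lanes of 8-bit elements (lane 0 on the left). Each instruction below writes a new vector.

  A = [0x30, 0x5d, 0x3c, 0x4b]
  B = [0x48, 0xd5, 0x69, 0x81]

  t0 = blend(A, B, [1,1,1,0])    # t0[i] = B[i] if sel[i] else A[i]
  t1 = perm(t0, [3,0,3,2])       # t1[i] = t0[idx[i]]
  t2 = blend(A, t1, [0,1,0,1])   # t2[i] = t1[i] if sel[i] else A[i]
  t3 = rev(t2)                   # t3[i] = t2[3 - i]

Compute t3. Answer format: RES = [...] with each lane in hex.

RES = [0x69, 0x3c, 0x48, 0x30]

  t0: 48 d5 69 4b
  t1: 4b 48 4b 69
  t2: 30 48 3c 69
  t3: 69 3c 48 30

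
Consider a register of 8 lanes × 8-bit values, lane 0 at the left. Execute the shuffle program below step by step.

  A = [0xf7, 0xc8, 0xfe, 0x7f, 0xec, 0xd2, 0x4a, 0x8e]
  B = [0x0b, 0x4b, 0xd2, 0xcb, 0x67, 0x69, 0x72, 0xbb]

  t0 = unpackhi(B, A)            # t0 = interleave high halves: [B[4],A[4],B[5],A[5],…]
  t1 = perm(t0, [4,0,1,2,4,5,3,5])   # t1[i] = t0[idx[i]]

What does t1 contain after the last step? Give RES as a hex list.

RES = [0x72, 0x67, 0xec, 0x69, 0x72, 0x4a, 0xd2, 0x4a]

→ t0 |67|ec|69|d2|72|4a|bb|8e|
→ t1 |72|67|ec|69|72|4a|d2|4a|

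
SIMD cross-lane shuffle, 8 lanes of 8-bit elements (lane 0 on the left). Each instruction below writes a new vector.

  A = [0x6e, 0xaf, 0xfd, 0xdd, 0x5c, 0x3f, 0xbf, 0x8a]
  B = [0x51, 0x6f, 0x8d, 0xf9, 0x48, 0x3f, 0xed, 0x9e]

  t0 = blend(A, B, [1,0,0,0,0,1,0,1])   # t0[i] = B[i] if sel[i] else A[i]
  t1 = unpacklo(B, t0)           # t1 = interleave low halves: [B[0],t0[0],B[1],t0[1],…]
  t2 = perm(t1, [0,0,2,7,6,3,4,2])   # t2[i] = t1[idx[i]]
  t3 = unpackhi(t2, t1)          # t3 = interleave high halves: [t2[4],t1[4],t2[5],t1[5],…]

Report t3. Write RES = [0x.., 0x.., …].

RES = [ 0xf9  0x8d  0xaf  0xfd  0x8d  0xf9  0x6f  0xdd ]

→ t0 |51|af|fd|dd|5c|3f|bf|9e|
→ t1 |51|51|6f|af|8d|fd|f9|dd|
→ t2 |51|51|6f|dd|f9|af|8d|6f|
→ t3 |f9|8d|af|fd|8d|f9|6f|dd|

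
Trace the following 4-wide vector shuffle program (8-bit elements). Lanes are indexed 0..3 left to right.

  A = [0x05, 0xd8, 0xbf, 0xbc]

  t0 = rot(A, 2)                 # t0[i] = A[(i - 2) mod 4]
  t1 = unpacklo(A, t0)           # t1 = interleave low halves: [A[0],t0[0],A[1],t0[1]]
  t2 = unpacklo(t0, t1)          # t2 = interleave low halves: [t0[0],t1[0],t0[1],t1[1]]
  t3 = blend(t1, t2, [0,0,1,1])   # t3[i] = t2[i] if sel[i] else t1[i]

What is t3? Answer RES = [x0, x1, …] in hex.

t0 = [0xbf, 0xbc, 0x05, 0xd8]
t1 = [0x05, 0xbf, 0xd8, 0xbc]
t2 = [0xbf, 0x05, 0xbc, 0xbf]
t3 = [0x05, 0xbf, 0xbc, 0xbf]

RES = [0x05, 0xbf, 0xbc, 0xbf]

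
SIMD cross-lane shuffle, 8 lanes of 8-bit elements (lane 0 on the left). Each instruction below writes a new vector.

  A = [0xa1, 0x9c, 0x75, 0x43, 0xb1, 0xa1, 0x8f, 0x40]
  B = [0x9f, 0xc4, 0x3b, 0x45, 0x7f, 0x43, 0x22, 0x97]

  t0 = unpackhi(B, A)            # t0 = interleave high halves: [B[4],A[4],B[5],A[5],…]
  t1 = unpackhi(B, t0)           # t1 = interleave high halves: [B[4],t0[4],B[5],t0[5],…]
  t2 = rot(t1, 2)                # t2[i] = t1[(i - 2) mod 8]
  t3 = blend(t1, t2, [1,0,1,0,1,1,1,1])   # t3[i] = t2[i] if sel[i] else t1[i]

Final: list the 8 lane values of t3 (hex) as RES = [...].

t0 = [0x7f, 0xb1, 0x43, 0xa1, 0x22, 0x8f, 0x97, 0x40]
t1 = [0x7f, 0x22, 0x43, 0x8f, 0x22, 0x97, 0x97, 0x40]
t2 = [0x97, 0x40, 0x7f, 0x22, 0x43, 0x8f, 0x22, 0x97]
t3 = [0x97, 0x22, 0x7f, 0x8f, 0x43, 0x8f, 0x22, 0x97]

RES = [ 0x97  0x22  0x7f  0x8f  0x43  0x8f  0x22  0x97 ]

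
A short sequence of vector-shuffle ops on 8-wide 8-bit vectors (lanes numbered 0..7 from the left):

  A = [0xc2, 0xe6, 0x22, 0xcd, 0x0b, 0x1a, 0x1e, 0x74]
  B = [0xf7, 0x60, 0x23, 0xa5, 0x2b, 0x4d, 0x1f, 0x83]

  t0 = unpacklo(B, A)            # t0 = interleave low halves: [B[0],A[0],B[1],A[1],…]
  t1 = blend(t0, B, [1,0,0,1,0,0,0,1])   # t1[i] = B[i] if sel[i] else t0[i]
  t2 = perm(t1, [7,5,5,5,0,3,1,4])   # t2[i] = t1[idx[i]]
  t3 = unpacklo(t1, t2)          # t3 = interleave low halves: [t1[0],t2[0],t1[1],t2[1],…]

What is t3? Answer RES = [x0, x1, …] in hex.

t0 = [0xf7, 0xc2, 0x60, 0xe6, 0x23, 0x22, 0xa5, 0xcd]
t1 = [0xf7, 0xc2, 0x60, 0xa5, 0x23, 0x22, 0xa5, 0x83]
t2 = [0x83, 0x22, 0x22, 0x22, 0xf7, 0xa5, 0xc2, 0x23]
t3 = [0xf7, 0x83, 0xc2, 0x22, 0x60, 0x22, 0xa5, 0x22]

RES = [ 0xf7  0x83  0xc2  0x22  0x60  0x22  0xa5  0x22 ]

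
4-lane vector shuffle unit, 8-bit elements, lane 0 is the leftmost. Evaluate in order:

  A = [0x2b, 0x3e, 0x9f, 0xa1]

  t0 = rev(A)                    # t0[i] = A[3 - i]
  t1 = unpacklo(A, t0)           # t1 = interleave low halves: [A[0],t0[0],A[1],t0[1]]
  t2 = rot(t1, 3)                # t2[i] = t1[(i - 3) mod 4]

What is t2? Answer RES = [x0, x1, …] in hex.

→ t0 |a1|9f|3e|2b|
→ t1 |2b|a1|3e|9f|
→ t2 |a1|3e|9f|2b|

RES = [ 0xa1  0x3e  0x9f  0x2b ]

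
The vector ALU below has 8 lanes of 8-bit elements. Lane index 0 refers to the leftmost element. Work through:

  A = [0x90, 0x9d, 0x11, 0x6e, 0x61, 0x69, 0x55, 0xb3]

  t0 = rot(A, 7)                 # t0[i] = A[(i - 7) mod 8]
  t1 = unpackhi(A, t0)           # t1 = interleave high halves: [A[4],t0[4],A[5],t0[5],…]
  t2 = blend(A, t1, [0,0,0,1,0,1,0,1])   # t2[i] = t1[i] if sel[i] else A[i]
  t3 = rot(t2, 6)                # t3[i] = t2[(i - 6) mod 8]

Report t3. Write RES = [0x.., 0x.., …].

t0 = [0x9d, 0x11, 0x6e, 0x61, 0x69, 0x55, 0xb3, 0x90]
t1 = [0x61, 0x69, 0x69, 0x55, 0x55, 0xb3, 0xb3, 0x90]
t2 = [0x90, 0x9d, 0x11, 0x55, 0x61, 0xb3, 0x55, 0x90]
t3 = [0x11, 0x55, 0x61, 0xb3, 0x55, 0x90, 0x90, 0x9d]

RES = [0x11, 0x55, 0x61, 0xb3, 0x55, 0x90, 0x90, 0x9d]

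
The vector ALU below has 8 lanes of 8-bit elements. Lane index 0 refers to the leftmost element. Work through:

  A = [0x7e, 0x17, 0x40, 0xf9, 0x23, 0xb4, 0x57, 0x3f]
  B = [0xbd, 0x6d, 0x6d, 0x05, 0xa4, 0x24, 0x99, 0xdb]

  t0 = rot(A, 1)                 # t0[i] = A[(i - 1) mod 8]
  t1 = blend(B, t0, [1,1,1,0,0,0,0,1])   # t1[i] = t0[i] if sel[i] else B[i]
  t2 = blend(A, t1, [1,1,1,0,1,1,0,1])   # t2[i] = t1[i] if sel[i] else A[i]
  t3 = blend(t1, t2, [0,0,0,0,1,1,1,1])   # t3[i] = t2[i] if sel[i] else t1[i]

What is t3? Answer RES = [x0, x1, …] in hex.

→ t0 |3f|7e|17|40|f9|23|b4|57|
→ t1 |3f|7e|17|05|a4|24|99|57|
→ t2 |3f|7e|17|f9|a4|24|57|57|
→ t3 |3f|7e|17|05|a4|24|57|57|

RES = [0x3f, 0x7e, 0x17, 0x05, 0xa4, 0x24, 0x57, 0x57]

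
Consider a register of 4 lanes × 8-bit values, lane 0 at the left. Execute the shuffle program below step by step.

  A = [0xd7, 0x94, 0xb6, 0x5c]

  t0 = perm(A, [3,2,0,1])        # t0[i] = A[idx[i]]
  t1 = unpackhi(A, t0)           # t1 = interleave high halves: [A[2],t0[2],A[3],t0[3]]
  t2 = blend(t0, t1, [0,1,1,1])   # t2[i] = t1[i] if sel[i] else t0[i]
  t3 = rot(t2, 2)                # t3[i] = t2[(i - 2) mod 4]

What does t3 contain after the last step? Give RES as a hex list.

  t0: 5c b6 d7 94
  t1: b6 d7 5c 94
  t2: 5c d7 5c 94
  t3: 5c 94 5c d7

RES = [ 0x5c  0x94  0x5c  0xd7 ]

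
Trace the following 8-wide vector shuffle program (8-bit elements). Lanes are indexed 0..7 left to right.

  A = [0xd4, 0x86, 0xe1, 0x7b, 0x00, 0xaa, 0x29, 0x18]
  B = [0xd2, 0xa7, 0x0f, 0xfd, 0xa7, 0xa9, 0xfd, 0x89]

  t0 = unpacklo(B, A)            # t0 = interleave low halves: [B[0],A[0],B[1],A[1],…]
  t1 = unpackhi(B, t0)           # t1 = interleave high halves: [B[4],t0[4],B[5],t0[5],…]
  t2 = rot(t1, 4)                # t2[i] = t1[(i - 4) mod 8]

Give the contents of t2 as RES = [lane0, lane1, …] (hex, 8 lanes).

RES = [ 0xfd  0xfd  0x89  0x7b  0xa7  0x0f  0xa9  0xe1 ]

t0 = [0xd2, 0xd4, 0xa7, 0x86, 0x0f, 0xe1, 0xfd, 0x7b]
t1 = [0xa7, 0x0f, 0xa9, 0xe1, 0xfd, 0xfd, 0x89, 0x7b]
t2 = [0xfd, 0xfd, 0x89, 0x7b, 0xa7, 0x0f, 0xa9, 0xe1]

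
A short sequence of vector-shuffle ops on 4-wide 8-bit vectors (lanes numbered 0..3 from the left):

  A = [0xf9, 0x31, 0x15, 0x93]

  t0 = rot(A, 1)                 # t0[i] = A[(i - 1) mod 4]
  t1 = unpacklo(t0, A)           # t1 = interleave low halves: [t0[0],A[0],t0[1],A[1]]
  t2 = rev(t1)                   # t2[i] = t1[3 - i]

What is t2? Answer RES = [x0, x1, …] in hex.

RES = [ 0x31  0xf9  0xf9  0x93 ]

  t0: 93 f9 31 15
  t1: 93 f9 f9 31
  t2: 31 f9 f9 93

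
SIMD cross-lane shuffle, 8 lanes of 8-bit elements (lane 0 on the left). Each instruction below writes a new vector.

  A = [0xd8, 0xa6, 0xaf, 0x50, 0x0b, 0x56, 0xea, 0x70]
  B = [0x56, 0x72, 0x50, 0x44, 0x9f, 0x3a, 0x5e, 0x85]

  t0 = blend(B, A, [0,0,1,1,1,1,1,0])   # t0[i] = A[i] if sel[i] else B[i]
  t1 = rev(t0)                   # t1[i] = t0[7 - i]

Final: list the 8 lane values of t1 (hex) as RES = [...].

  t0: 56 72 af 50 0b 56 ea 85
  t1: 85 ea 56 0b 50 af 72 56

RES = [0x85, 0xea, 0x56, 0x0b, 0x50, 0xaf, 0x72, 0x56]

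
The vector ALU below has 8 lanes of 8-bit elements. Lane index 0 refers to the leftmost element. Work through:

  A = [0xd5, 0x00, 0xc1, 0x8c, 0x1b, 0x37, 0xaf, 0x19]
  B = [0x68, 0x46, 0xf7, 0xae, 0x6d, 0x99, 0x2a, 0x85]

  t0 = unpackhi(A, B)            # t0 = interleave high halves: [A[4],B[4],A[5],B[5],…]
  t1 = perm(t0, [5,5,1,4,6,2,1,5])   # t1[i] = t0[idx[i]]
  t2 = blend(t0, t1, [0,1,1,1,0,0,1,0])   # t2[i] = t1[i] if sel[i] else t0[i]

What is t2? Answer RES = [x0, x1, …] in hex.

RES = [0x1b, 0x2a, 0x6d, 0xaf, 0xaf, 0x2a, 0x6d, 0x85]

→ t0 |1b|6d|37|99|af|2a|19|85|
→ t1 |2a|2a|6d|af|19|37|6d|2a|
→ t2 |1b|2a|6d|af|af|2a|6d|85|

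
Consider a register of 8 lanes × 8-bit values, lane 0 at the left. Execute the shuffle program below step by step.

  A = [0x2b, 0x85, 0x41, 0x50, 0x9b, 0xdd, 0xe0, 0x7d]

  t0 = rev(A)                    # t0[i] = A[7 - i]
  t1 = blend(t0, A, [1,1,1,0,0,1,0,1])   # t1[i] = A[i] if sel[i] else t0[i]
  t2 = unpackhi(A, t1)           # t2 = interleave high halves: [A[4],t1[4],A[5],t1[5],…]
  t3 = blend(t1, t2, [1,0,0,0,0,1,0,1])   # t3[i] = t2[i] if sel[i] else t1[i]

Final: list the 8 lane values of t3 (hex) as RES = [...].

RES = [ 0x9b  0x85  0x41  0x9b  0x50  0x85  0x85  0x7d ]

→ t0 |7d|e0|dd|9b|50|41|85|2b|
→ t1 |2b|85|41|9b|50|dd|85|7d|
→ t2 |9b|50|dd|dd|e0|85|7d|7d|
→ t3 |9b|85|41|9b|50|85|85|7d|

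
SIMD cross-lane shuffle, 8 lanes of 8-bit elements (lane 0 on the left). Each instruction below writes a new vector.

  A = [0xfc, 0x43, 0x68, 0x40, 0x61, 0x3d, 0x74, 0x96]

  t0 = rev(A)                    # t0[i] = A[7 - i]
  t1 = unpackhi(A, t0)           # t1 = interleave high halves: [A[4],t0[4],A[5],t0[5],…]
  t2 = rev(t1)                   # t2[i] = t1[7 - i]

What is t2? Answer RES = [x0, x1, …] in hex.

RES = [ 0xfc  0x96  0x43  0x74  0x68  0x3d  0x40  0x61 ]

  t0: 96 74 3d 61 40 68 43 fc
  t1: 61 40 3d 68 74 43 96 fc
  t2: fc 96 43 74 68 3d 40 61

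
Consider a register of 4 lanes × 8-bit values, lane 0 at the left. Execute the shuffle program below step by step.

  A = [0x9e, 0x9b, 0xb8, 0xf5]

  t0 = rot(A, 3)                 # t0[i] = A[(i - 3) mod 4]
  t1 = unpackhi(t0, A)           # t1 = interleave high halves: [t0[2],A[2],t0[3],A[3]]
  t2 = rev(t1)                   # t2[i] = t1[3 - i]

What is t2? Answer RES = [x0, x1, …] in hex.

t0 = [0x9b, 0xb8, 0xf5, 0x9e]
t1 = [0xf5, 0xb8, 0x9e, 0xf5]
t2 = [0xf5, 0x9e, 0xb8, 0xf5]

RES = [ 0xf5  0x9e  0xb8  0xf5 ]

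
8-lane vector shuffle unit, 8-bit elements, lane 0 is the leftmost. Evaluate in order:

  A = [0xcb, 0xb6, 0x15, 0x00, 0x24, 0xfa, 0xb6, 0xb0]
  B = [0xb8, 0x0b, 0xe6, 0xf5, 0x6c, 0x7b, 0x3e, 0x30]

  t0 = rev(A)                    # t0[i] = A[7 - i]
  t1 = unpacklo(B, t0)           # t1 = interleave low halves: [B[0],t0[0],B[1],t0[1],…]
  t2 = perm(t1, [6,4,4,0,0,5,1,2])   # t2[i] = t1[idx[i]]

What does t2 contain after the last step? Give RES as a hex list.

→ t0 |b0|b6|fa|24|00|15|b6|cb|
→ t1 |b8|b0|0b|b6|e6|fa|f5|24|
→ t2 |f5|e6|e6|b8|b8|fa|b0|0b|

RES = [0xf5, 0xe6, 0xe6, 0xb8, 0xb8, 0xfa, 0xb0, 0x0b]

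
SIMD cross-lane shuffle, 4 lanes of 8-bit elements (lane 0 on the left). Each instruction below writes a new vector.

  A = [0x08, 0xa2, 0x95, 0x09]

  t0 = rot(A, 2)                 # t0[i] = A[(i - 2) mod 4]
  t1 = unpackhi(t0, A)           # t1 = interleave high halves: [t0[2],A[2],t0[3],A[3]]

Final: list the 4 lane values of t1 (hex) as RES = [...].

RES = [0x08, 0x95, 0xa2, 0x09]

→ t0 |95|09|08|a2|
→ t1 |08|95|a2|09|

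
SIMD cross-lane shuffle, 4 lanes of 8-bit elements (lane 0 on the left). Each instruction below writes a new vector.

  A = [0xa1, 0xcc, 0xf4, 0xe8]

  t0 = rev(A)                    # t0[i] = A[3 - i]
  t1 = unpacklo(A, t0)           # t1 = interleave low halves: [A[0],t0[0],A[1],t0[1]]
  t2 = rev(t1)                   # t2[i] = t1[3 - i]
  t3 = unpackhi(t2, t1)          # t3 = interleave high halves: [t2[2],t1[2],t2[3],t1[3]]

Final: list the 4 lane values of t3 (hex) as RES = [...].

  t0: e8 f4 cc a1
  t1: a1 e8 cc f4
  t2: f4 cc e8 a1
  t3: e8 cc a1 f4

RES = [0xe8, 0xcc, 0xa1, 0xf4]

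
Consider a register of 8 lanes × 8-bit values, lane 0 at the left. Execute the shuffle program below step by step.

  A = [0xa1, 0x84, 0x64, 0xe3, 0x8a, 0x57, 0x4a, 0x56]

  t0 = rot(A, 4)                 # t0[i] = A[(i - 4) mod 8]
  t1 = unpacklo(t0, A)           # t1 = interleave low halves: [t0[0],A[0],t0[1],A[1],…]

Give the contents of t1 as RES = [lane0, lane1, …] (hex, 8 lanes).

t0 = [0x8a, 0x57, 0x4a, 0x56, 0xa1, 0x84, 0x64, 0xe3]
t1 = [0x8a, 0xa1, 0x57, 0x84, 0x4a, 0x64, 0x56, 0xe3]

RES = [0x8a, 0xa1, 0x57, 0x84, 0x4a, 0x64, 0x56, 0xe3]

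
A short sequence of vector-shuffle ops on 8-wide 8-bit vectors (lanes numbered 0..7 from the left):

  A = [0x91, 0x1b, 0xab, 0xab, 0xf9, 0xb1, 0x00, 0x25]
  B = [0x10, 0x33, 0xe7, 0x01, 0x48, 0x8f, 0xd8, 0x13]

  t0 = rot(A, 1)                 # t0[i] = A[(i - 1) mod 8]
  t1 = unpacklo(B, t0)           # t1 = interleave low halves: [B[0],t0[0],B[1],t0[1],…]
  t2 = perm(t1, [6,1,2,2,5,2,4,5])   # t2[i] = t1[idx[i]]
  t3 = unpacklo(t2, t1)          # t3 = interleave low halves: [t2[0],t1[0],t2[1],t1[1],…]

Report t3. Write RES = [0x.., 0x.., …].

RES = [ 0x01  0x10  0x25  0x25  0x33  0x33  0x33  0x91 ]

→ t0 |25|91|1b|ab|ab|f9|b1|00|
→ t1 |10|25|33|91|e7|1b|01|ab|
→ t2 |01|25|33|33|1b|33|e7|1b|
→ t3 |01|10|25|25|33|33|33|91|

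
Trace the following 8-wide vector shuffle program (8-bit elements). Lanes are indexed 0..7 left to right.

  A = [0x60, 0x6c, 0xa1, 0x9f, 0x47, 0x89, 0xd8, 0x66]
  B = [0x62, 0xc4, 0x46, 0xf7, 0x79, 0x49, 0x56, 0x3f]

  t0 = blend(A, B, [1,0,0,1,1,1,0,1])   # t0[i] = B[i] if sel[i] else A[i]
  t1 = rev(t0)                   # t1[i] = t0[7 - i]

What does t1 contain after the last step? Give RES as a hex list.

t0 = [0x62, 0x6c, 0xa1, 0xf7, 0x79, 0x49, 0xd8, 0x3f]
t1 = [0x3f, 0xd8, 0x49, 0x79, 0xf7, 0xa1, 0x6c, 0x62]

RES = [0x3f, 0xd8, 0x49, 0x79, 0xf7, 0xa1, 0x6c, 0x62]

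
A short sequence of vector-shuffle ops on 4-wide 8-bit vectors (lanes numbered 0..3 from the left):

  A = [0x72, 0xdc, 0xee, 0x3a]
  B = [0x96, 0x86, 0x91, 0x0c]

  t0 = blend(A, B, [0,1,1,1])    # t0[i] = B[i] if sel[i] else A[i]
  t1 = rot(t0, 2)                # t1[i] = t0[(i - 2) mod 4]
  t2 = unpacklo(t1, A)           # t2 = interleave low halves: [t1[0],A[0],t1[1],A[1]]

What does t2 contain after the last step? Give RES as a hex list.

RES = [0x91, 0x72, 0x0c, 0xdc]

→ t0 |72|86|91|0c|
→ t1 |91|0c|72|86|
→ t2 |91|72|0c|dc|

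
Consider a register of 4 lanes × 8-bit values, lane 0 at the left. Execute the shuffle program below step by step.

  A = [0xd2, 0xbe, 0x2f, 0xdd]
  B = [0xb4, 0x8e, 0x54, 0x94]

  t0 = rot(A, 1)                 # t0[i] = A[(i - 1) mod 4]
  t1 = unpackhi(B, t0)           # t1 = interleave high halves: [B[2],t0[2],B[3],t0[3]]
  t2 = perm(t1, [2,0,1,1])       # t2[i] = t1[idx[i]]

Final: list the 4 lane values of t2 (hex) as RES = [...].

RES = [0x94, 0x54, 0xbe, 0xbe]

→ t0 |dd|d2|be|2f|
→ t1 |54|be|94|2f|
→ t2 |94|54|be|be|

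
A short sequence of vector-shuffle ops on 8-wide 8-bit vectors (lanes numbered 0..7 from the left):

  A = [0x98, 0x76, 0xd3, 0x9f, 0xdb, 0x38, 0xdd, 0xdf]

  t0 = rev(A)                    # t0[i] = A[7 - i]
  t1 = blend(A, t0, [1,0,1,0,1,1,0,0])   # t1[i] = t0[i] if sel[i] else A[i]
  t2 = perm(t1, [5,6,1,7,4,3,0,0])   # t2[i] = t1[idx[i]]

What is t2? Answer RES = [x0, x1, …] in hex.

RES = [ 0xd3  0xdd  0x76  0xdf  0x9f  0x9f  0xdf  0xdf ]

t0 = [0xdf, 0xdd, 0x38, 0xdb, 0x9f, 0xd3, 0x76, 0x98]
t1 = [0xdf, 0x76, 0x38, 0x9f, 0x9f, 0xd3, 0xdd, 0xdf]
t2 = [0xd3, 0xdd, 0x76, 0xdf, 0x9f, 0x9f, 0xdf, 0xdf]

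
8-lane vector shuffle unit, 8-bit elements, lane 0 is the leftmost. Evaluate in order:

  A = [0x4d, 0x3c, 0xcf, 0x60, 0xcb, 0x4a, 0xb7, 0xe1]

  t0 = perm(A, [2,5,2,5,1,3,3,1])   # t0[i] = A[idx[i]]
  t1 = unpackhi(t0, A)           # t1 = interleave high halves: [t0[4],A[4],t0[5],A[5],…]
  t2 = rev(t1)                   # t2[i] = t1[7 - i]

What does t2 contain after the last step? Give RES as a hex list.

→ t0 |cf|4a|cf|4a|3c|60|60|3c|
→ t1 |3c|cb|60|4a|60|b7|3c|e1|
→ t2 |e1|3c|b7|60|4a|60|cb|3c|

RES = [0xe1, 0x3c, 0xb7, 0x60, 0x4a, 0x60, 0xcb, 0x3c]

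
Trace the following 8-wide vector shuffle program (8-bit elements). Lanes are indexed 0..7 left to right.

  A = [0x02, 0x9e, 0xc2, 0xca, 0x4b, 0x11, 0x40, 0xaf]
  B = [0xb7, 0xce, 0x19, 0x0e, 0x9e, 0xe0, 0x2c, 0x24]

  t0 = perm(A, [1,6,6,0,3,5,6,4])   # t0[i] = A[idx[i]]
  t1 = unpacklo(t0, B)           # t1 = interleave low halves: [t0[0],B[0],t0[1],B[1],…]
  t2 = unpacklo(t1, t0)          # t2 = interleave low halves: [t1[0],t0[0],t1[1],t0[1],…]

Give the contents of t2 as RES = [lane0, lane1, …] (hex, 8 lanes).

→ t0 |9e|40|40|02|ca|11|40|4b|
→ t1 |9e|b7|40|ce|40|19|02|0e|
→ t2 |9e|9e|b7|40|40|40|ce|02|

RES = [0x9e, 0x9e, 0xb7, 0x40, 0x40, 0x40, 0xce, 0x02]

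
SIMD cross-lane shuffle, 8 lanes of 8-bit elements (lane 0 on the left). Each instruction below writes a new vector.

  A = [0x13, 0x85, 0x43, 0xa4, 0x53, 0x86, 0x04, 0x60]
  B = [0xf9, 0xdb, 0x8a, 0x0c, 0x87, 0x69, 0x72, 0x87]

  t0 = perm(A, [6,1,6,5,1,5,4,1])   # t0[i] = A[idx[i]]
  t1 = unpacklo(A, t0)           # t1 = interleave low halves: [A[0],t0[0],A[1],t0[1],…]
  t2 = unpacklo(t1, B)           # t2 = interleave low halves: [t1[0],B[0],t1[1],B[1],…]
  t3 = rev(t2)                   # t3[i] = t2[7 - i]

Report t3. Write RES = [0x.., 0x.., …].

RES = [0x0c, 0x85, 0x8a, 0x85, 0xdb, 0x04, 0xf9, 0x13]

  t0: 04 85 04 86 85 86 53 85
  t1: 13 04 85 85 43 04 a4 86
  t2: 13 f9 04 db 85 8a 85 0c
  t3: 0c 85 8a 85 db 04 f9 13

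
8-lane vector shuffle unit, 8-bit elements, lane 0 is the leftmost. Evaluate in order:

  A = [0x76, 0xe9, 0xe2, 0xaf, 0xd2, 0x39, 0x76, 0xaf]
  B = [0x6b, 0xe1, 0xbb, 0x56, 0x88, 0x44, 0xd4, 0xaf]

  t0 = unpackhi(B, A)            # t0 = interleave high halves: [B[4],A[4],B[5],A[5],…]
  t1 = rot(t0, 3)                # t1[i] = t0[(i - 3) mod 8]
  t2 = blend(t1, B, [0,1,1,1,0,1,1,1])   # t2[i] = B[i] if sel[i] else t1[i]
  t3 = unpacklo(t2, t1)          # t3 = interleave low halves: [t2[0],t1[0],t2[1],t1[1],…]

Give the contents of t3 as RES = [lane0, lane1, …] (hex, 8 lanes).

RES = [ 0x76  0x76  0xe1  0xaf  0xbb  0xaf  0x56  0x88 ]

t0 = [0x88, 0xd2, 0x44, 0x39, 0xd4, 0x76, 0xaf, 0xaf]
t1 = [0x76, 0xaf, 0xaf, 0x88, 0xd2, 0x44, 0x39, 0xd4]
t2 = [0x76, 0xe1, 0xbb, 0x56, 0xd2, 0x44, 0xd4, 0xaf]
t3 = [0x76, 0x76, 0xe1, 0xaf, 0xbb, 0xaf, 0x56, 0x88]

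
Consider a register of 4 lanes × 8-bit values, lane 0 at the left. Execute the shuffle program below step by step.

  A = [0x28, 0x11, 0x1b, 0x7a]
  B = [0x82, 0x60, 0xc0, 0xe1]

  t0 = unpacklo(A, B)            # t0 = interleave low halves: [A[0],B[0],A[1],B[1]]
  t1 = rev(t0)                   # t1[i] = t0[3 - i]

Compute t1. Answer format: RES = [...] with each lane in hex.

t0 = [0x28, 0x82, 0x11, 0x60]
t1 = [0x60, 0x11, 0x82, 0x28]

RES = [0x60, 0x11, 0x82, 0x28]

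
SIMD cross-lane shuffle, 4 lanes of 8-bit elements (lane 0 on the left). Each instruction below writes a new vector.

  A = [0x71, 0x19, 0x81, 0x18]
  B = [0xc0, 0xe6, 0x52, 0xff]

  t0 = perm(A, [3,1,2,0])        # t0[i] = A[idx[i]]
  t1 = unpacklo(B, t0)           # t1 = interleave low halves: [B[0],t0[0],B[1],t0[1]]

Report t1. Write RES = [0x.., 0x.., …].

→ t0 |18|19|81|71|
→ t1 |c0|18|e6|19|

RES = [0xc0, 0x18, 0xe6, 0x19]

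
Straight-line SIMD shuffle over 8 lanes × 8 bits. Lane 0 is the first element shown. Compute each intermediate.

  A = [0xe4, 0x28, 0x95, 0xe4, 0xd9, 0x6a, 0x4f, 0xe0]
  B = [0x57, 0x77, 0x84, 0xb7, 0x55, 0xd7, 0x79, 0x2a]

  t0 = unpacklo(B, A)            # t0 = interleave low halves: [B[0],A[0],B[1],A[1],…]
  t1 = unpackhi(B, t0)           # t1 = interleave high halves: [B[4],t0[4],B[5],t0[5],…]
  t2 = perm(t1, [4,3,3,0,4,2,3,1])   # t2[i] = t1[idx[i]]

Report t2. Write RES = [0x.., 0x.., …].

  t0: 57 e4 77 28 84 95 b7 e4
  t1: 55 84 d7 95 79 b7 2a e4
  t2: 79 95 95 55 79 d7 95 84

RES = [0x79, 0x95, 0x95, 0x55, 0x79, 0xd7, 0x95, 0x84]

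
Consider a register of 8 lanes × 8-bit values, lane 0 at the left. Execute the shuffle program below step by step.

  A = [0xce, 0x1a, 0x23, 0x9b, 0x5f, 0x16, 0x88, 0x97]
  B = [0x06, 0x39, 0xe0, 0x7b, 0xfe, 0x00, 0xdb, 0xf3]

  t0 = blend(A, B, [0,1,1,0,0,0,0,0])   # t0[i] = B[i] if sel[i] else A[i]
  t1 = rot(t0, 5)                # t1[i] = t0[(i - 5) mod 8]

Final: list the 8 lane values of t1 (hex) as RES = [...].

t0 = [0xce, 0x39, 0xe0, 0x9b, 0x5f, 0x16, 0x88, 0x97]
t1 = [0x9b, 0x5f, 0x16, 0x88, 0x97, 0xce, 0x39, 0xe0]

RES = [0x9b, 0x5f, 0x16, 0x88, 0x97, 0xce, 0x39, 0xe0]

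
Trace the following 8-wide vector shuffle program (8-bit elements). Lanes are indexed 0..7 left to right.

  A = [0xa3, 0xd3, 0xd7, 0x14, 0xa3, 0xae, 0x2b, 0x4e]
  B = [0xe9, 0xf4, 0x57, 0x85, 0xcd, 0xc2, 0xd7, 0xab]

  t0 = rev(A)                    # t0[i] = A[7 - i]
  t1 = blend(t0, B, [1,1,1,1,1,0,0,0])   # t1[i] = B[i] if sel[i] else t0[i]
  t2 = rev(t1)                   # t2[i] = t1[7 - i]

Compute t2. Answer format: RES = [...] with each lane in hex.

RES = [0xa3, 0xd3, 0xd7, 0xcd, 0x85, 0x57, 0xf4, 0xe9]

→ t0 |4e|2b|ae|a3|14|d7|d3|a3|
→ t1 |e9|f4|57|85|cd|d7|d3|a3|
→ t2 |a3|d3|d7|cd|85|57|f4|e9|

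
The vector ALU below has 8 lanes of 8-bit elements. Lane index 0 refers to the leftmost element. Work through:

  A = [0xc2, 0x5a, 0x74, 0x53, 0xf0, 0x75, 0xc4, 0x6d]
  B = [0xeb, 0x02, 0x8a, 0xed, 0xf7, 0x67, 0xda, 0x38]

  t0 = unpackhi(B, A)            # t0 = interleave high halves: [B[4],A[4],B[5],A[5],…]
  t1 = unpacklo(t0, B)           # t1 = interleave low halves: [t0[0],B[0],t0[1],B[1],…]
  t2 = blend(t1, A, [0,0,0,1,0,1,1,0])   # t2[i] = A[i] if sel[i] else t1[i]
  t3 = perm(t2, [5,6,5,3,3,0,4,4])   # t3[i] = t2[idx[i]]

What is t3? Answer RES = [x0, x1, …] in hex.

RES = [0x75, 0xc4, 0x75, 0x53, 0x53, 0xf7, 0x67, 0x67]

t0 = [0xf7, 0xf0, 0x67, 0x75, 0xda, 0xc4, 0x38, 0x6d]
t1 = [0xf7, 0xeb, 0xf0, 0x02, 0x67, 0x8a, 0x75, 0xed]
t2 = [0xf7, 0xeb, 0xf0, 0x53, 0x67, 0x75, 0xc4, 0xed]
t3 = [0x75, 0xc4, 0x75, 0x53, 0x53, 0xf7, 0x67, 0x67]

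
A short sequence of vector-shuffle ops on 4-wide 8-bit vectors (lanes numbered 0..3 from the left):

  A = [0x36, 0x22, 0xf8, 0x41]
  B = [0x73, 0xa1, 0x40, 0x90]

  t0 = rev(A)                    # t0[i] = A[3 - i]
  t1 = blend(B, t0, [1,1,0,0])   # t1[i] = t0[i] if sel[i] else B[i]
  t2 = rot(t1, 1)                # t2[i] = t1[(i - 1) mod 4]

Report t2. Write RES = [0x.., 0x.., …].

→ t0 |41|f8|22|36|
→ t1 |41|f8|40|90|
→ t2 |90|41|f8|40|

RES = [ 0x90  0x41  0xf8  0x40 ]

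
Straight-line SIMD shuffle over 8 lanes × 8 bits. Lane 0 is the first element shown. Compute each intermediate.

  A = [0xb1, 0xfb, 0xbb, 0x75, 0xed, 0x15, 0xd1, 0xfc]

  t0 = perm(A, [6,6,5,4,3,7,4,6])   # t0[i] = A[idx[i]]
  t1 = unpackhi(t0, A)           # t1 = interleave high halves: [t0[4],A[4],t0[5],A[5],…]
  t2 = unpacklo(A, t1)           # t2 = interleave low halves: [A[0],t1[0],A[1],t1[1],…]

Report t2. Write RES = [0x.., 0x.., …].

RES = [ 0xb1  0x75  0xfb  0xed  0xbb  0xfc  0x75  0x15 ]

  t0: d1 d1 15 ed 75 fc ed d1
  t1: 75 ed fc 15 ed d1 d1 fc
  t2: b1 75 fb ed bb fc 75 15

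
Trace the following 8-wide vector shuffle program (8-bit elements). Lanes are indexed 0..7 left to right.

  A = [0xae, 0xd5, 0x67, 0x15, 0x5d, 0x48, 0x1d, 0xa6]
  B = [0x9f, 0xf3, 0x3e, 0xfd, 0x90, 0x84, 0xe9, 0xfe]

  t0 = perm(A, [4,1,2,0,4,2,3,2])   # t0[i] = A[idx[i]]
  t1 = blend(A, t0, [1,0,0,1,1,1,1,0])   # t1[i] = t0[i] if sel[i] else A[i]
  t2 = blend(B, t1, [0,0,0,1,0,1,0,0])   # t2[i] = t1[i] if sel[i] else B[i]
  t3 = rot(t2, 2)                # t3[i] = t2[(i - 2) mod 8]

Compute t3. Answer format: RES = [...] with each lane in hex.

  t0: 5d d5 67 ae 5d 67 15 67
  t1: 5d d5 67 ae 5d 67 15 a6
  t2: 9f f3 3e ae 90 67 e9 fe
  t3: e9 fe 9f f3 3e ae 90 67

RES = [ 0xe9  0xfe  0x9f  0xf3  0x3e  0xae  0x90  0x67 ]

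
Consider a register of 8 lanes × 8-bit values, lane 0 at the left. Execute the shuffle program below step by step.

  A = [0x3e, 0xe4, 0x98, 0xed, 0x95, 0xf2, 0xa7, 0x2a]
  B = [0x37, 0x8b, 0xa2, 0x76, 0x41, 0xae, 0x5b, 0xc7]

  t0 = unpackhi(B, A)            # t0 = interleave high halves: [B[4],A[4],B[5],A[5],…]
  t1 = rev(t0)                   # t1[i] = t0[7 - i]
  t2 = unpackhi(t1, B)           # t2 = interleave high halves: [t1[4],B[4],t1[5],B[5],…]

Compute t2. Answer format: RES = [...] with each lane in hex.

  t0: 41 95 ae f2 5b a7 c7 2a
  t1: 2a c7 a7 5b f2 ae 95 41
  t2: f2 41 ae ae 95 5b 41 c7

RES = [0xf2, 0x41, 0xae, 0xae, 0x95, 0x5b, 0x41, 0xc7]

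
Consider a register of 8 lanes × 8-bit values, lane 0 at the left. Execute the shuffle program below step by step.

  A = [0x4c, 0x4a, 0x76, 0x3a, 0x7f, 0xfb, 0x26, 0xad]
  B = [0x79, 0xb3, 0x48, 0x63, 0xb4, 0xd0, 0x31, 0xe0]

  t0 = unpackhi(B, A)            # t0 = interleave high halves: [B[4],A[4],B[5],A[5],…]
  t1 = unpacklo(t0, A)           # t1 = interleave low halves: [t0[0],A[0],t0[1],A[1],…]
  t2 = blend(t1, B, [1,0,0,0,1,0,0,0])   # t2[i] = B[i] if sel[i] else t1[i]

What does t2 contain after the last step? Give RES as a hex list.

  t0: b4 7f d0 fb 31 26 e0 ad
  t1: b4 4c 7f 4a d0 76 fb 3a
  t2: 79 4c 7f 4a b4 76 fb 3a

RES = [0x79, 0x4c, 0x7f, 0x4a, 0xb4, 0x76, 0xfb, 0x3a]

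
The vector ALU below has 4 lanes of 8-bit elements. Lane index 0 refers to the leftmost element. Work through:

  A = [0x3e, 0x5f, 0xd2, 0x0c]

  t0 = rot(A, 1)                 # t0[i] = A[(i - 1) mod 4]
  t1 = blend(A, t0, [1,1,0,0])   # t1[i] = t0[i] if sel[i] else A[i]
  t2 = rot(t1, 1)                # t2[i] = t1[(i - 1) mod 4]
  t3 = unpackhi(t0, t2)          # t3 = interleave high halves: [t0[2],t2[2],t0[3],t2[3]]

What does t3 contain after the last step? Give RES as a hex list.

RES = [0x5f, 0x3e, 0xd2, 0xd2]

→ t0 |0c|3e|5f|d2|
→ t1 |0c|3e|d2|0c|
→ t2 |0c|0c|3e|d2|
→ t3 |5f|3e|d2|d2|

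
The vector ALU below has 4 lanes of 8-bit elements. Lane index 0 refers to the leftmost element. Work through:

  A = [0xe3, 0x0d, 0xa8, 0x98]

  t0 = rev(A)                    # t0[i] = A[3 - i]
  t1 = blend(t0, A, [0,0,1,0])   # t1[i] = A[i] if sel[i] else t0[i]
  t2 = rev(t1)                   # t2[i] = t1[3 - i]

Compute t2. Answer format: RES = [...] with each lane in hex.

t0 = [0x98, 0xa8, 0x0d, 0xe3]
t1 = [0x98, 0xa8, 0xa8, 0xe3]
t2 = [0xe3, 0xa8, 0xa8, 0x98]

RES = [ 0xe3  0xa8  0xa8  0x98 ]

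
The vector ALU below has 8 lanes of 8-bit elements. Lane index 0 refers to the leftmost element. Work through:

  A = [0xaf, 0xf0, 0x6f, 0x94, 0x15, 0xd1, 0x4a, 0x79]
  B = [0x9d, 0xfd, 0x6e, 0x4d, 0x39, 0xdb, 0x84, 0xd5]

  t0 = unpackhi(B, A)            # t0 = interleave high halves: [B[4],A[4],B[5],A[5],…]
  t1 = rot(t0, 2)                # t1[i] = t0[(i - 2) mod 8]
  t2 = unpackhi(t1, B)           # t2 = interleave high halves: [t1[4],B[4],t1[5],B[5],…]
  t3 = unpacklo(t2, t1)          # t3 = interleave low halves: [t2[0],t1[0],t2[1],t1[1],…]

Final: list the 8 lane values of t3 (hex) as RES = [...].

RES = [0xdb, 0xd5, 0x39, 0x79, 0xd1, 0x39, 0xdb, 0x15]

t0 = [0x39, 0x15, 0xdb, 0xd1, 0x84, 0x4a, 0xd5, 0x79]
t1 = [0xd5, 0x79, 0x39, 0x15, 0xdb, 0xd1, 0x84, 0x4a]
t2 = [0xdb, 0x39, 0xd1, 0xdb, 0x84, 0x84, 0x4a, 0xd5]
t3 = [0xdb, 0xd5, 0x39, 0x79, 0xd1, 0x39, 0xdb, 0x15]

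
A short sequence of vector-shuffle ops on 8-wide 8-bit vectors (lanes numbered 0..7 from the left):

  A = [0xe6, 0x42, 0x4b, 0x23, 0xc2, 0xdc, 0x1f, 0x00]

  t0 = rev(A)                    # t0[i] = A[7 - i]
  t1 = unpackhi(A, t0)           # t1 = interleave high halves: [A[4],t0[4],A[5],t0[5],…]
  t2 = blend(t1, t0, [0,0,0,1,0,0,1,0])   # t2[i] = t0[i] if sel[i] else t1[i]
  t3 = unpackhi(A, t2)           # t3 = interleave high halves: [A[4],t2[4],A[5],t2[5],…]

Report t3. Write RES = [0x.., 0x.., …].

RES = [0xc2, 0x1f, 0xdc, 0x42, 0x1f, 0x42, 0x00, 0xe6]

t0 = [0x00, 0x1f, 0xdc, 0xc2, 0x23, 0x4b, 0x42, 0xe6]
t1 = [0xc2, 0x23, 0xdc, 0x4b, 0x1f, 0x42, 0x00, 0xe6]
t2 = [0xc2, 0x23, 0xdc, 0xc2, 0x1f, 0x42, 0x42, 0xe6]
t3 = [0xc2, 0x1f, 0xdc, 0x42, 0x1f, 0x42, 0x00, 0xe6]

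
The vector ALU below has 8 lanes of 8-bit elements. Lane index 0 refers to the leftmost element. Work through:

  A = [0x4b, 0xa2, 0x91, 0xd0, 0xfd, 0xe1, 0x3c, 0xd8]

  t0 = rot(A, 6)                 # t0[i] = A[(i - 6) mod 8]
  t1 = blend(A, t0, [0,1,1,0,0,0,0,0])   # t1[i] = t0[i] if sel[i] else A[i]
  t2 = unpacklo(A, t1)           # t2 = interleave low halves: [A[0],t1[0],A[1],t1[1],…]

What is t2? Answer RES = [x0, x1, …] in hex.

RES = [ 0x4b  0x4b  0xa2  0xd0  0x91  0xfd  0xd0  0xd0 ]

  t0: 91 d0 fd e1 3c d8 4b a2
  t1: 4b d0 fd d0 fd e1 3c d8
  t2: 4b 4b a2 d0 91 fd d0 d0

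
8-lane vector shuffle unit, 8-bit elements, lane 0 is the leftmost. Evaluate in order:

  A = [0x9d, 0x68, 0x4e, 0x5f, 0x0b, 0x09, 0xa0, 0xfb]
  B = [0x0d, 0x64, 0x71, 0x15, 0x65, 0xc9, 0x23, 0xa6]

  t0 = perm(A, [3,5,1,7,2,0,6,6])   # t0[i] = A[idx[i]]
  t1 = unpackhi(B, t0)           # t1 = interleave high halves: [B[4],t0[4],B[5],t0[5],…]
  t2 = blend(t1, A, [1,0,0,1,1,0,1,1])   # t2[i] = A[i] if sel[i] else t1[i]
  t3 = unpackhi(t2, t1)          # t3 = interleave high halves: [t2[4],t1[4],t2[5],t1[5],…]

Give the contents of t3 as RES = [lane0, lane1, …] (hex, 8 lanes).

RES = [0x0b, 0x23, 0xa0, 0xa0, 0xa0, 0xa6, 0xfb, 0xa0]

→ t0 |5f|09|68|fb|4e|9d|a0|a0|
→ t1 |65|4e|c9|9d|23|a0|a6|a0|
→ t2 |9d|4e|c9|5f|0b|a0|a0|fb|
→ t3 |0b|23|a0|a0|a0|a6|fb|a0|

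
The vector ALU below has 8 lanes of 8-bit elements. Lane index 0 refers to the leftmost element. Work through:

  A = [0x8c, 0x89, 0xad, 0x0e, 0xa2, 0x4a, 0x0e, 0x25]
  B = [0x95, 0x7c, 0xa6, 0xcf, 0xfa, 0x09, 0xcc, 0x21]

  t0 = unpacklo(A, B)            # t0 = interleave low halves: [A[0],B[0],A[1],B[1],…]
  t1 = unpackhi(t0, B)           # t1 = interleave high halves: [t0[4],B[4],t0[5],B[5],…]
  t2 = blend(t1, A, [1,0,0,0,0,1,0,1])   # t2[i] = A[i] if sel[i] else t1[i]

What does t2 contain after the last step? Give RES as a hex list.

RES = [0x8c, 0xfa, 0xa6, 0x09, 0x0e, 0x4a, 0xcf, 0x25]

→ t0 |8c|95|89|7c|ad|a6|0e|cf|
→ t1 |ad|fa|a6|09|0e|cc|cf|21|
→ t2 |8c|fa|a6|09|0e|4a|cf|25|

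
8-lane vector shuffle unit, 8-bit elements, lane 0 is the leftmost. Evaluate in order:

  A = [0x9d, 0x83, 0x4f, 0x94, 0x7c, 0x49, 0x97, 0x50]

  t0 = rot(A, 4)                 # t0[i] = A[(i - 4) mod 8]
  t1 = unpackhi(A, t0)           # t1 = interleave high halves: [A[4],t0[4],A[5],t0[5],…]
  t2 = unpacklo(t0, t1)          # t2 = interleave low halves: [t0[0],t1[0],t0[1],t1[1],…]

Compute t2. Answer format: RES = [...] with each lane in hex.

RES = [0x7c, 0x7c, 0x49, 0x9d, 0x97, 0x49, 0x50, 0x83]

  t0: 7c 49 97 50 9d 83 4f 94
  t1: 7c 9d 49 83 97 4f 50 94
  t2: 7c 7c 49 9d 97 49 50 83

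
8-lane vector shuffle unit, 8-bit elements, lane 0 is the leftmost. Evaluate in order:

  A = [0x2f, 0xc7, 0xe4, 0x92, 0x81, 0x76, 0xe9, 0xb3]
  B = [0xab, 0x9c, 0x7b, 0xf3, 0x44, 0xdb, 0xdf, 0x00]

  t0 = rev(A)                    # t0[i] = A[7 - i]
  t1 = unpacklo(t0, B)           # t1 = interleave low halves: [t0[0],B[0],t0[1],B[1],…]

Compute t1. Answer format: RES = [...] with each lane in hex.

→ t0 |b3|e9|76|81|92|e4|c7|2f|
→ t1 |b3|ab|e9|9c|76|7b|81|f3|

RES = [ 0xb3  0xab  0xe9  0x9c  0x76  0x7b  0x81  0xf3 ]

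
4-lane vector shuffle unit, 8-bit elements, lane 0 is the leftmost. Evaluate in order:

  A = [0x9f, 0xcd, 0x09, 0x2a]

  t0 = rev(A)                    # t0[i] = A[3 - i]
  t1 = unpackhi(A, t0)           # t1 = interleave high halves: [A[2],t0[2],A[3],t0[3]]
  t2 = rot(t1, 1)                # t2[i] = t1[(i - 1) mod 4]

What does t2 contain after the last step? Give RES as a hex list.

RES = [ 0x9f  0x09  0xcd  0x2a ]

  t0: 2a 09 cd 9f
  t1: 09 cd 2a 9f
  t2: 9f 09 cd 2a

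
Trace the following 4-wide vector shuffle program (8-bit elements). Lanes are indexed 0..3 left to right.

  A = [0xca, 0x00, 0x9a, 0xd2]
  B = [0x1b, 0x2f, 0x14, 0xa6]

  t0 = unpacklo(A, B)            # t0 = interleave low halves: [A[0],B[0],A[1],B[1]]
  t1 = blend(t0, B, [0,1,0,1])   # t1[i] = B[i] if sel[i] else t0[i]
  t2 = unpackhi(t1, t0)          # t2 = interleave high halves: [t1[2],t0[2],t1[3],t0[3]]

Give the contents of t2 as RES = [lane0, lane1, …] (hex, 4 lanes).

RES = [0x00, 0x00, 0xa6, 0x2f]

→ t0 |ca|1b|00|2f|
→ t1 |ca|2f|00|a6|
→ t2 |00|00|a6|2f|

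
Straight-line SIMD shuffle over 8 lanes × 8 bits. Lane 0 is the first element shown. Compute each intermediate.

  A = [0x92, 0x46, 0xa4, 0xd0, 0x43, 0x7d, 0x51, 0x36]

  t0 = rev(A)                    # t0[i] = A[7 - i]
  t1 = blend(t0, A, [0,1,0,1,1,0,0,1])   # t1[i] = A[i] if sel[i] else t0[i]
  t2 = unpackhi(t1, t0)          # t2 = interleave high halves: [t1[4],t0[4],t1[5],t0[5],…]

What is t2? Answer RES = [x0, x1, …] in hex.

  t0: 36 51 7d 43 d0 a4 46 92
  t1: 36 46 7d d0 43 a4 46 36
  t2: 43 d0 a4 a4 46 46 36 92

RES = [ 0x43  0xd0  0xa4  0xa4  0x46  0x46  0x36  0x92 ]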